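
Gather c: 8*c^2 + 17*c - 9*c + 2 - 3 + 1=8*c^2 + 8*c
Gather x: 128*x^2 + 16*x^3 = 16*x^3 + 128*x^2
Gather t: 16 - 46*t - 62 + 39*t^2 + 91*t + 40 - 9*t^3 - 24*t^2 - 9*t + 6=-9*t^3 + 15*t^2 + 36*t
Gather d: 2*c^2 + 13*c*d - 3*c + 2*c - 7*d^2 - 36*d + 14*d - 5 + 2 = 2*c^2 - c - 7*d^2 + d*(13*c - 22) - 3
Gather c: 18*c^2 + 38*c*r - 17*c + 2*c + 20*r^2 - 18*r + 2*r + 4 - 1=18*c^2 + c*(38*r - 15) + 20*r^2 - 16*r + 3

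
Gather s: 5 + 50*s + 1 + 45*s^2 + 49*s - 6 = 45*s^2 + 99*s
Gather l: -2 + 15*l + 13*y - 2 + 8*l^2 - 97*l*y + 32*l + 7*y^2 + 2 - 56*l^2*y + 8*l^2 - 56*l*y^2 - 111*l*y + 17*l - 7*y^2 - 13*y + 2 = l^2*(16 - 56*y) + l*(-56*y^2 - 208*y + 64)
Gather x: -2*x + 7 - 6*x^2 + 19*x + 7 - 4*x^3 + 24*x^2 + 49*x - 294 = -4*x^3 + 18*x^2 + 66*x - 280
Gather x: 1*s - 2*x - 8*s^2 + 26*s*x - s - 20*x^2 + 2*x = -8*s^2 + 26*s*x - 20*x^2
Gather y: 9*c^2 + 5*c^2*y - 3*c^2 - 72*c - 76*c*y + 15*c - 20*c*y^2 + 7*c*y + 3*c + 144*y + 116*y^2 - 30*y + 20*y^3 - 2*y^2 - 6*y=6*c^2 - 54*c + 20*y^3 + y^2*(114 - 20*c) + y*(5*c^2 - 69*c + 108)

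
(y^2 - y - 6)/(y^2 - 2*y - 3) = (y + 2)/(y + 1)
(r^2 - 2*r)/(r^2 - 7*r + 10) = r/(r - 5)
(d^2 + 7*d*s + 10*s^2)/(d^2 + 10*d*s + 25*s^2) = (d + 2*s)/(d + 5*s)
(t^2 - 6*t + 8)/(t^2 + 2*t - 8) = (t - 4)/(t + 4)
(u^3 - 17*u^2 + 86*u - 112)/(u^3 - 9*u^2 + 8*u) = (u^2 - 9*u + 14)/(u*(u - 1))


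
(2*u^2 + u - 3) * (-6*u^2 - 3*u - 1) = -12*u^4 - 12*u^3 + 13*u^2 + 8*u + 3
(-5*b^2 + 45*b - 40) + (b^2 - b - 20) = -4*b^2 + 44*b - 60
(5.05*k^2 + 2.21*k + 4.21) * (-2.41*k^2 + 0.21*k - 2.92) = -12.1705*k^4 - 4.2656*k^3 - 24.428*k^2 - 5.5691*k - 12.2932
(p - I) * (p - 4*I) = p^2 - 5*I*p - 4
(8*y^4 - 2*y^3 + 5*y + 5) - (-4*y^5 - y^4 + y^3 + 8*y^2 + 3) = 4*y^5 + 9*y^4 - 3*y^3 - 8*y^2 + 5*y + 2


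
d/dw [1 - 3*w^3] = -9*w^2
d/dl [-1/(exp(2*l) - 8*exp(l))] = 2*(exp(l) - 4)*exp(-l)/(exp(l) - 8)^2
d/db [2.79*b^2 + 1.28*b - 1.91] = 5.58*b + 1.28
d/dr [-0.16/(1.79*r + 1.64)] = 0.2864/(1.79*r + 1.64)^2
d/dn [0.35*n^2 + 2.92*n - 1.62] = 0.7*n + 2.92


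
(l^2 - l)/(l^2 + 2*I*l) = (l - 1)/(l + 2*I)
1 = 1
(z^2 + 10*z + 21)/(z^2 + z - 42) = (z + 3)/(z - 6)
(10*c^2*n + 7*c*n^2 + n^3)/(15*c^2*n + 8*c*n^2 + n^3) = (2*c + n)/(3*c + n)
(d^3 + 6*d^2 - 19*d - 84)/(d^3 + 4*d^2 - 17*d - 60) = (d + 7)/(d + 5)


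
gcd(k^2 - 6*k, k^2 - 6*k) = k^2 - 6*k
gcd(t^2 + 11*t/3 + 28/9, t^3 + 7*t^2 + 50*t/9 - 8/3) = t + 4/3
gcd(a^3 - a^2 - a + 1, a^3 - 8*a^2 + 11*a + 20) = a + 1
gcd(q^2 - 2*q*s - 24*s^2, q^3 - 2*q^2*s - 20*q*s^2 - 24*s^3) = q - 6*s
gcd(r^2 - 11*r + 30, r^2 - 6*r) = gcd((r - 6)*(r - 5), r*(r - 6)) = r - 6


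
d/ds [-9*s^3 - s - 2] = -27*s^2 - 1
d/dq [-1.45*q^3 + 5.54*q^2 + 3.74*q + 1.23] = -4.35*q^2 + 11.08*q + 3.74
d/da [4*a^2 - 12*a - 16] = 8*a - 12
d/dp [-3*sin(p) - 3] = -3*cos(p)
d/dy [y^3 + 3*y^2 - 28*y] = 3*y^2 + 6*y - 28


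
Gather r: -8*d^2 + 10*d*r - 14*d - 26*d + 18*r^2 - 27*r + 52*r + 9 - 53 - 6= -8*d^2 - 40*d + 18*r^2 + r*(10*d + 25) - 50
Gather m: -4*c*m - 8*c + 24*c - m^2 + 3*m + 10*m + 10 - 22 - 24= 16*c - m^2 + m*(13 - 4*c) - 36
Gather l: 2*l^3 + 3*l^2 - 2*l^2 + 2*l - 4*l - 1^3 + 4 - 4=2*l^3 + l^2 - 2*l - 1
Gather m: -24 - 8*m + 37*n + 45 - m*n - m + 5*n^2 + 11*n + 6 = m*(-n - 9) + 5*n^2 + 48*n + 27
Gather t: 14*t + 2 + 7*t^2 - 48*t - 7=7*t^2 - 34*t - 5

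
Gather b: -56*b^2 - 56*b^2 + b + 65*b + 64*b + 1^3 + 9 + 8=-112*b^2 + 130*b + 18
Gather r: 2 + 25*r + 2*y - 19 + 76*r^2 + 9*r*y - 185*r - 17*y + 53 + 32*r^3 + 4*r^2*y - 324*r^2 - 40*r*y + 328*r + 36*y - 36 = 32*r^3 + r^2*(4*y - 248) + r*(168 - 31*y) + 21*y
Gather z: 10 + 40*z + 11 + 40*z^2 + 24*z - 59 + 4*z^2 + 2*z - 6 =44*z^2 + 66*z - 44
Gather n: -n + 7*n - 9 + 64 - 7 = 6*n + 48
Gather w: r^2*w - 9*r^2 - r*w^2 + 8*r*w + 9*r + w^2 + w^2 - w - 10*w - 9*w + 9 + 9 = -9*r^2 + 9*r + w^2*(2 - r) + w*(r^2 + 8*r - 20) + 18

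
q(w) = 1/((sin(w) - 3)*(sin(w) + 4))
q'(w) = -cos(w)/((sin(w) - 3)*(sin(w) + 4)^2) - cos(w)/((sin(w) - 3)^2*(sin(w) + 4))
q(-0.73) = -0.08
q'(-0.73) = 0.00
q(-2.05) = -0.08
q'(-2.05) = -0.00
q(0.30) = -0.09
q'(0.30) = -0.01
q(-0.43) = -0.08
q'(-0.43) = -0.00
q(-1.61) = -0.08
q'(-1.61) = -0.00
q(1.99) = -0.10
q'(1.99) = 0.01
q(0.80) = -0.09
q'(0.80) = -0.01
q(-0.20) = -0.08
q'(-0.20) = -0.00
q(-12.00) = -0.09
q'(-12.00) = -0.01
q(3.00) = -0.08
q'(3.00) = 0.01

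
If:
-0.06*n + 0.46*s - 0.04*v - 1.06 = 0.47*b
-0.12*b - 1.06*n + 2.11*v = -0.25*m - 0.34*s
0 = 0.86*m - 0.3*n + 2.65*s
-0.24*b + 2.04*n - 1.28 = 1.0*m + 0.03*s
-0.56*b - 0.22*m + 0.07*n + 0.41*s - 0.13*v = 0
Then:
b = -5.65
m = 10.05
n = 4.85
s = -2.71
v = 1.36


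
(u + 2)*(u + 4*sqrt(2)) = u^2 + 2*u + 4*sqrt(2)*u + 8*sqrt(2)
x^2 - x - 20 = (x - 5)*(x + 4)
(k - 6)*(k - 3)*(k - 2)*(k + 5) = k^4 - 6*k^3 - 19*k^2 + 144*k - 180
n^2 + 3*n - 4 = (n - 1)*(n + 4)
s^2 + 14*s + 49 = (s + 7)^2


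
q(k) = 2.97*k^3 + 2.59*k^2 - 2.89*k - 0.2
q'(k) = 8.91*k^2 + 5.18*k - 2.89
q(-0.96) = 2.33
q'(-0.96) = 0.35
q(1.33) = 7.53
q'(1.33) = 19.76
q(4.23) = 258.71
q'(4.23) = 178.45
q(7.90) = 1602.94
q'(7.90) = 594.11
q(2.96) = 90.96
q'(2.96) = 90.51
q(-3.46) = -82.22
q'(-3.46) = 85.85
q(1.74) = 18.26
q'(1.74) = 33.10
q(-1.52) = -0.25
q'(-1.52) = 9.82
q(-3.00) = -48.41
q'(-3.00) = 61.76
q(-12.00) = -4724.72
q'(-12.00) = 1217.99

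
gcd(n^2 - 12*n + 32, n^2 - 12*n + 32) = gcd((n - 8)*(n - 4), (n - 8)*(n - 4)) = n^2 - 12*n + 32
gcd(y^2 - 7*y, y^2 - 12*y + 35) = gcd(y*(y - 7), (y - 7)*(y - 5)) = y - 7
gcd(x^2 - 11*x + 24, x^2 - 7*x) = 1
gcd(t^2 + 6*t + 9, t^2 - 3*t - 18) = t + 3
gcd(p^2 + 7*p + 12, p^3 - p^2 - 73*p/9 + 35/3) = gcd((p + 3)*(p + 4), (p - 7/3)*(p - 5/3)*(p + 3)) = p + 3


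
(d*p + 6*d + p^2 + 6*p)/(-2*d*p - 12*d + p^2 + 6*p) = (d + p)/(-2*d + p)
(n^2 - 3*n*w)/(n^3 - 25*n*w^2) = (n - 3*w)/(n^2 - 25*w^2)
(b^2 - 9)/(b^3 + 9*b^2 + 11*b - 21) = (b - 3)/(b^2 + 6*b - 7)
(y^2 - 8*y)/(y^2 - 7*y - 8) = y/(y + 1)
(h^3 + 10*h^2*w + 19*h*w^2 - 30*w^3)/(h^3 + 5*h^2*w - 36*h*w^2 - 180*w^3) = (-h + w)/(-h + 6*w)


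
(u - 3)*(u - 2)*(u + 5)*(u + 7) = u^4 + 7*u^3 - 19*u^2 - 103*u + 210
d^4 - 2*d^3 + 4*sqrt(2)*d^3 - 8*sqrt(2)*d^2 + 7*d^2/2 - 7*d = d*(d - 2)*(d + sqrt(2)/2)*(d + 7*sqrt(2)/2)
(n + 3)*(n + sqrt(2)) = n^2 + sqrt(2)*n + 3*n + 3*sqrt(2)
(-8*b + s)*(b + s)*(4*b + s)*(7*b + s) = -224*b^4 - 284*b^3*s - 57*b^2*s^2 + 4*b*s^3 + s^4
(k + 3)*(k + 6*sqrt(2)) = k^2 + 3*k + 6*sqrt(2)*k + 18*sqrt(2)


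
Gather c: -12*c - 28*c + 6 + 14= 20 - 40*c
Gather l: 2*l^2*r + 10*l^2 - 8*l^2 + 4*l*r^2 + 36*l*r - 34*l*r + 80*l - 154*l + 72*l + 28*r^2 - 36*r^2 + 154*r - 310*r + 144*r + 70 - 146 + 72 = l^2*(2*r + 2) + l*(4*r^2 + 2*r - 2) - 8*r^2 - 12*r - 4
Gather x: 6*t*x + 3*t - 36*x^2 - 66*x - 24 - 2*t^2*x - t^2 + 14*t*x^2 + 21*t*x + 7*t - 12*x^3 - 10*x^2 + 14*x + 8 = -t^2 + 10*t - 12*x^3 + x^2*(14*t - 46) + x*(-2*t^2 + 27*t - 52) - 16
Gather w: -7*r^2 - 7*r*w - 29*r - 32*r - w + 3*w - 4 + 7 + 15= -7*r^2 - 61*r + w*(2 - 7*r) + 18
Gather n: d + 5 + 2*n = d + 2*n + 5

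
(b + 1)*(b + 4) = b^2 + 5*b + 4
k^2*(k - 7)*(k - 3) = k^4 - 10*k^3 + 21*k^2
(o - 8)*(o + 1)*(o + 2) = o^3 - 5*o^2 - 22*o - 16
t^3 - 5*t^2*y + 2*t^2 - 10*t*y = t*(t + 2)*(t - 5*y)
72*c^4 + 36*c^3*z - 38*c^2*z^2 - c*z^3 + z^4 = (-6*c + z)*(-2*c + z)*(c + z)*(6*c + z)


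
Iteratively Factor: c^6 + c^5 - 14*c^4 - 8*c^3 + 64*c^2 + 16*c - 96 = (c - 2)*(c^5 + 3*c^4 - 8*c^3 - 24*c^2 + 16*c + 48) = (c - 2)*(c + 2)*(c^4 + c^3 - 10*c^2 - 4*c + 24) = (c - 2)^2*(c + 2)*(c^3 + 3*c^2 - 4*c - 12) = (c - 2)^3*(c + 2)*(c^2 + 5*c + 6) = (c - 2)^3*(c + 2)^2*(c + 3)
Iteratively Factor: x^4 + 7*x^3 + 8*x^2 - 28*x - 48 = (x + 3)*(x^3 + 4*x^2 - 4*x - 16) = (x - 2)*(x + 3)*(x^2 + 6*x + 8) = (x - 2)*(x + 3)*(x + 4)*(x + 2)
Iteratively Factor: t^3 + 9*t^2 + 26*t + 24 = (t + 2)*(t^2 + 7*t + 12) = (t + 2)*(t + 3)*(t + 4)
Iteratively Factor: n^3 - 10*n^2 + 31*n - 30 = (n - 3)*(n^2 - 7*n + 10) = (n - 3)*(n - 2)*(n - 5)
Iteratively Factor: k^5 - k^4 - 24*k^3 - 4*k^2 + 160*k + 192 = (k + 2)*(k^4 - 3*k^3 - 18*k^2 + 32*k + 96) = (k - 4)*(k + 2)*(k^3 + k^2 - 14*k - 24) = (k - 4)*(k + 2)^2*(k^2 - k - 12) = (k - 4)^2*(k + 2)^2*(k + 3)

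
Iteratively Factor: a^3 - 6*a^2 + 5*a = (a)*(a^2 - 6*a + 5) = a*(a - 1)*(a - 5)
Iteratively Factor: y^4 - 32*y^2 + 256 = (y - 4)*(y^3 + 4*y^2 - 16*y - 64) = (y - 4)*(y + 4)*(y^2 - 16) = (y - 4)^2*(y + 4)*(y + 4)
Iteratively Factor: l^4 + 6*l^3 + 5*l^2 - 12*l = (l)*(l^3 + 6*l^2 + 5*l - 12) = l*(l + 4)*(l^2 + 2*l - 3) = l*(l - 1)*(l + 4)*(l + 3)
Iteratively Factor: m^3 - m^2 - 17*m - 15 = (m - 5)*(m^2 + 4*m + 3) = (m - 5)*(m + 1)*(m + 3)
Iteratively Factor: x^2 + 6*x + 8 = (x + 4)*(x + 2)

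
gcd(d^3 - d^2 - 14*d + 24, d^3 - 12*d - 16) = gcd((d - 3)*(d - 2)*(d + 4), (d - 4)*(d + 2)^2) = 1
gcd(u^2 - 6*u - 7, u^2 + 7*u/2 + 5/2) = u + 1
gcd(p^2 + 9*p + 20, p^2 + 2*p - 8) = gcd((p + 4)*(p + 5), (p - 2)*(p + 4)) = p + 4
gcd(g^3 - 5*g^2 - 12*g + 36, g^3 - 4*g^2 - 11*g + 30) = g^2 + g - 6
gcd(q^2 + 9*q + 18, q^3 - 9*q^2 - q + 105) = q + 3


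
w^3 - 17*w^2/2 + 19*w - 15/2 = (w - 5)*(w - 3)*(w - 1/2)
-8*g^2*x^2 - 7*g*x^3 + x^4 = x^2*(-8*g + x)*(g + x)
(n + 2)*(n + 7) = n^2 + 9*n + 14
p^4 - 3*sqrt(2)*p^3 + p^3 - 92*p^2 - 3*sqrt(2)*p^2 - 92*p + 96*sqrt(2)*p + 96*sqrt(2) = (p + 1)*(p - 8*sqrt(2))*(p - sqrt(2))*(p + 6*sqrt(2))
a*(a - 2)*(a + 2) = a^3 - 4*a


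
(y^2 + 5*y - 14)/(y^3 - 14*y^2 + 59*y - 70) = (y + 7)/(y^2 - 12*y + 35)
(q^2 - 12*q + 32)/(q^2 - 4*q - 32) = (q - 4)/(q + 4)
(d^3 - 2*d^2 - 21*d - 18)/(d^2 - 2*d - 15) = (d^2 - 5*d - 6)/(d - 5)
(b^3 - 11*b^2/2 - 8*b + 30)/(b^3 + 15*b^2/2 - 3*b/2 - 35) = (b - 6)/(b + 7)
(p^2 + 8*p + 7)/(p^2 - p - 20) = (p^2 + 8*p + 7)/(p^2 - p - 20)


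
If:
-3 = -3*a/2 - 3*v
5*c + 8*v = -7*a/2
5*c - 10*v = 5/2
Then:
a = 41/11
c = -27/22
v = -19/22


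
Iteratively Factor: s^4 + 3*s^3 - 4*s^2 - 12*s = (s + 3)*(s^3 - 4*s) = s*(s + 3)*(s^2 - 4) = s*(s + 2)*(s + 3)*(s - 2)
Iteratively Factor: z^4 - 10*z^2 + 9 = (z - 1)*(z^3 + z^2 - 9*z - 9) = (z - 3)*(z - 1)*(z^2 + 4*z + 3) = (z - 3)*(z - 1)*(z + 3)*(z + 1)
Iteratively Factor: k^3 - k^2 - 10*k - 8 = (k + 1)*(k^2 - 2*k - 8) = (k + 1)*(k + 2)*(k - 4)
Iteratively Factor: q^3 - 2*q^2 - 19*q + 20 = (q + 4)*(q^2 - 6*q + 5) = (q - 5)*(q + 4)*(q - 1)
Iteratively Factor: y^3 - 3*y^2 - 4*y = (y + 1)*(y^2 - 4*y) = (y - 4)*(y + 1)*(y)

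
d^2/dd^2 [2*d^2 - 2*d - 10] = 4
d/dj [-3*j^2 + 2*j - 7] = 2 - 6*j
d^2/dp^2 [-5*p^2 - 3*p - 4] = -10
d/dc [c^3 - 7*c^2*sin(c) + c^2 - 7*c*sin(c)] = -7*c^2*cos(c) + 3*c^2 - 14*c*sin(c) - 7*c*cos(c) + 2*c - 7*sin(c)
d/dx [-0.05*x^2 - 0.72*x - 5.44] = -0.1*x - 0.72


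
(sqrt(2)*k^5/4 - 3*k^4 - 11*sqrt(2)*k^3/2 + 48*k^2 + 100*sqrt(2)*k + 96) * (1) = sqrt(2)*k^5/4 - 3*k^4 - 11*sqrt(2)*k^3/2 + 48*k^2 + 100*sqrt(2)*k + 96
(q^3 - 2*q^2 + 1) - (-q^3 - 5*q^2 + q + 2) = 2*q^3 + 3*q^2 - q - 1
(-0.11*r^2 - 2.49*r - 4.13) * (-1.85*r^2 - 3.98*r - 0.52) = 0.2035*r^4 + 5.0443*r^3 + 17.6079*r^2 + 17.7322*r + 2.1476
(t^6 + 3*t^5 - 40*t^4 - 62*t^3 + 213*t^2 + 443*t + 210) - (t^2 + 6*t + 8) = t^6 + 3*t^5 - 40*t^4 - 62*t^3 + 212*t^2 + 437*t + 202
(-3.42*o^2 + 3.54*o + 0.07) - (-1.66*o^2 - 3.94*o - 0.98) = -1.76*o^2 + 7.48*o + 1.05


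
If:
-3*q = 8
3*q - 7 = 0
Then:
No Solution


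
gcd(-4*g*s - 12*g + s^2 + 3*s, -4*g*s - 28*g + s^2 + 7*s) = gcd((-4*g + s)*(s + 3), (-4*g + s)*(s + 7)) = -4*g + s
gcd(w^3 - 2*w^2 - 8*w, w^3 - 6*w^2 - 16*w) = w^2 + 2*w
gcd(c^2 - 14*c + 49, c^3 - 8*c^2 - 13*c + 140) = c - 7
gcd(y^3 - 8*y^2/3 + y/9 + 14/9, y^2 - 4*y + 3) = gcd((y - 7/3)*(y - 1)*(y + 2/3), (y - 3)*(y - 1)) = y - 1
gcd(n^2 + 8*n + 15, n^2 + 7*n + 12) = n + 3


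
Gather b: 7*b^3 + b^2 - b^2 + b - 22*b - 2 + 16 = 7*b^3 - 21*b + 14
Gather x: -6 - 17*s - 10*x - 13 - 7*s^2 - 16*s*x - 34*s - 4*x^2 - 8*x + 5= -7*s^2 - 51*s - 4*x^2 + x*(-16*s - 18) - 14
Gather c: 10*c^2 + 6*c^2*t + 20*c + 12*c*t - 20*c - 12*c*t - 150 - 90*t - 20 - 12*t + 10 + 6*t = c^2*(6*t + 10) - 96*t - 160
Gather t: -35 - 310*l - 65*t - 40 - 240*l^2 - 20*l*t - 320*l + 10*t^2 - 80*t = -240*l^2 - 630*l + 10*t^2 + t*(-20*l - 145) - 75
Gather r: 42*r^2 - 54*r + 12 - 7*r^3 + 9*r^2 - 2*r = -7*r^3 + 51*r^2 - 56*r + 12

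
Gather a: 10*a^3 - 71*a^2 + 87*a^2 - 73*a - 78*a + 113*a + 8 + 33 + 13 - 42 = 10*a^3 + 16*a^2 - 38*a + 12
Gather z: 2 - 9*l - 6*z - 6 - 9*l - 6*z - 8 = -18*l - 12*z - 12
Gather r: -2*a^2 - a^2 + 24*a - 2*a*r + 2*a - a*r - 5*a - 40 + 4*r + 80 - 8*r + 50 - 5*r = -3*a^2 + 21*a + r*(-3*a - 9) + 90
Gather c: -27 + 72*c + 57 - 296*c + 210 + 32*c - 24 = 216 - 192*c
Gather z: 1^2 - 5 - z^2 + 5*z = -z^2 + 5*z - 4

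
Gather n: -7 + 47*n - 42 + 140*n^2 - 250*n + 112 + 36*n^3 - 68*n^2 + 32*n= 36*n^3 + 72*n^2 - 171*n + 63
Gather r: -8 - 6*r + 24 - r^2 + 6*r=16 - r^2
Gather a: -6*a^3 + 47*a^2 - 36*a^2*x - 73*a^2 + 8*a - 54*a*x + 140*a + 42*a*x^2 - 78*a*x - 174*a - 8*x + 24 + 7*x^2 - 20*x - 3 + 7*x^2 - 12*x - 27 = -6*a^3 + a^2*(-36*x - 26) + a*(42*x^2 - 132*x - 26) + 14*x^2 - 40*x - 6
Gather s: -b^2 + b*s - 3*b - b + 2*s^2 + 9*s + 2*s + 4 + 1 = -b^2 - 4*b + 2*s^2 + s*(b + 11) + 5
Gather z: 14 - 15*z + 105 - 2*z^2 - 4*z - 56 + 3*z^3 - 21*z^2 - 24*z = 3*z^3 - 23*z^2 - 43*z + 63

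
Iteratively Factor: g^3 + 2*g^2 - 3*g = (g - 1)*(g^2 + 3*g) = g*(g - 1)*(g + 3)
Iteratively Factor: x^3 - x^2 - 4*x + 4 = (x - 2)*(x^2 + x - 2) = (x - 2)*(x - 1)*(x + 2)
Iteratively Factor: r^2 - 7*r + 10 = (r - 2)*(r - 5)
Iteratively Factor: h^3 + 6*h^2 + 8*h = (h)*(h^2 + 6*h + 8) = h*(h + 2)*(h + 4)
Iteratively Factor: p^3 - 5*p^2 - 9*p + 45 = (p - 5)*(p^2 - 9) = (p - 5)*(p + 3)*(p - 3)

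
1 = 1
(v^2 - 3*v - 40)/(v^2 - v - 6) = (-v^2 + 3*v + 40)/(-v^2 + v + 6)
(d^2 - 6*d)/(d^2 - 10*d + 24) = d/(d - 4)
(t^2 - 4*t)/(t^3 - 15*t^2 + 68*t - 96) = t/(t^2 - 11*t + 24)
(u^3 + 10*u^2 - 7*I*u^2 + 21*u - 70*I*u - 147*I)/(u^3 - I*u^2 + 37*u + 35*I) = (u^2 + 10*u + 21)/(u^2 + 6*I*u - 5)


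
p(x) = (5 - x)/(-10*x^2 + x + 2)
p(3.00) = -0.02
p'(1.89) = 0.14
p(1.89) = -0.10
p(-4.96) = -0.04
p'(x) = (5 - x)*(20*x - 1)/(-10*x^2 + x + 2)^2 - 1/(-10*x^2 + x + 2)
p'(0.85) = 3.70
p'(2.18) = 0.09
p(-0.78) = -1.19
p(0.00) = 2.50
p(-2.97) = -0.09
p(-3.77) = -0.06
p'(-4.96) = -0.01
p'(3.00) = 0.03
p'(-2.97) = -0.05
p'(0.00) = -1.75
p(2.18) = -0.07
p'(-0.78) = -3.85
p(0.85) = -0.95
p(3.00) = -0.02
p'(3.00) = 0.03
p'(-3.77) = -0.03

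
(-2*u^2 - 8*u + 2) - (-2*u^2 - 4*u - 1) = 3 - 4*u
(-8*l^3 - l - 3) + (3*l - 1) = -8*l^3 + 2*l - 4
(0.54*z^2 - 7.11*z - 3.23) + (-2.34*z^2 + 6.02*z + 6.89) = -1.8*z^2 - 1.09*z + 3.66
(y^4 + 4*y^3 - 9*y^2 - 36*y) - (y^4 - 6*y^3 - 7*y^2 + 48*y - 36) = 10*y^3 - 2*y^2 - 84*y + 36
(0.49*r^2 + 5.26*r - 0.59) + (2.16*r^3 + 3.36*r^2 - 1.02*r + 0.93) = 2.16*r^3 + 3.85*r^2 + 4.24*r + 0.34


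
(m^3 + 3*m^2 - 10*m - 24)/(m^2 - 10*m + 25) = (m^3 + 3*m^2 - 10*m - 24)/(m^2 - 10*m + 25)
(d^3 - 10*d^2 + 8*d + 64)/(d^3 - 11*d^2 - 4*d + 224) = (d^2 - 2*d - 8)/(d^2 - 3*d - 28)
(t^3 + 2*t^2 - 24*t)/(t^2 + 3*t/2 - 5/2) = 2*t*(t^2 + 2*t - 24)/(2*t^2 + 3*t - 5)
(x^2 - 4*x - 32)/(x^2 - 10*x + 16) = (x + 4)/(x - 2)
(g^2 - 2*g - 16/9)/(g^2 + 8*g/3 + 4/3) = (g - 8/3)/(g + 2)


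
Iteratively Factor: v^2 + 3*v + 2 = (v + 1)*(v + 2)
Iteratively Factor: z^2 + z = (z)*(z + 1)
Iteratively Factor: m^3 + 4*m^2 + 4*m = (m + 2)*(m^2 + 2*m) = m*(m + 2)*(m + 2)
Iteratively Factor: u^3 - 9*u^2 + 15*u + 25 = (u + 1)*(u^2 - 10*u + 25) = (u - 5)*(u + 1)*(u - 5)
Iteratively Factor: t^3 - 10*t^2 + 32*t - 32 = (t - 2)*(t^2 - 8*t + 16) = (t - 4)*(t - 2)*(t - 4)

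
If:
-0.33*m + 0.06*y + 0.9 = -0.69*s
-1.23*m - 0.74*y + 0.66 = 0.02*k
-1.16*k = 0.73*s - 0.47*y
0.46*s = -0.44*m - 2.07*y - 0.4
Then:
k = 0.60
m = 0.58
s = -1.02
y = -0.09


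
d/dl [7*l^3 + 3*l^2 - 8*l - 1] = 21*l^2 + 6*l - 8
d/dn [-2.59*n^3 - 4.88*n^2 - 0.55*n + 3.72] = -7.77*n^2 - 9.76*n - 0.55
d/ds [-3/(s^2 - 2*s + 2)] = 6*(s - 1)/(s^2 - 2*s + 2)^2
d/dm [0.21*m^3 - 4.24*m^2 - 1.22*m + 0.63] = 0.63*m^2 - 8.48*m - 1.22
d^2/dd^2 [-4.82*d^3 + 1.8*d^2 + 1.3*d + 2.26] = 3.6 - 28.92*d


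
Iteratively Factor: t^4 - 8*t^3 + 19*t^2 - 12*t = (t)*(t^3 - 8*t^2 + 19*t - 12) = t*(t - 1)*(t^2 - 7*t + 12) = t*(t - 4)*(t - 1)*(t - 3)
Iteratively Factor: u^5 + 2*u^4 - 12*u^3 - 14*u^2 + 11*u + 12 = (u - 1)*(u^4 + 3*u^3 - 9*u^2 - 23*u - 12) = (u - 3)*(u - 1)*(u^3 + 6*u^2 + 9*u + 4) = (u - 3)*(u - 1)*(u + 1)*(u^2 + 5*u + 4) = (u - 3)*(u - 1)*(u + 1)*(u + 4)*(u + 1)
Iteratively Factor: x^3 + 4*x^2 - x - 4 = (x + 1)*(x^2 + 3*x - 4) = (x - 1)*(x + 1)*(x + 4)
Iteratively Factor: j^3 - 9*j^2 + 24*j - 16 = (j - 1)*(j^2 - 8*j + 16) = (j - 4)*(j - 1)*(j - 4)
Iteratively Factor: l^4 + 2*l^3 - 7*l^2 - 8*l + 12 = (l + 3)*(l^3 - l^2 - 4*l + 4) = (l - 1)*(l + 3)*(l^2 - 4) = (l - 1)*(l + 2)*(l + 3)*(l - 2)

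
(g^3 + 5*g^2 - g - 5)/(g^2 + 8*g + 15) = (g^2 - 1)/(g + 3)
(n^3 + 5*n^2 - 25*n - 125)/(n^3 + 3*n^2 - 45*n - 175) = (n - 5)/(n - 7)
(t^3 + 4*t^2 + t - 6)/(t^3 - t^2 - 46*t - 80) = (t^2 + 2*t - 3)/(t^2 - 3*t - 40)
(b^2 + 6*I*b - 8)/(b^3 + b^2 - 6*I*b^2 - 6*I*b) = (b^2 + 6*I*b - 8)/(b*(b^2 + b - 6*I*b - 6*I))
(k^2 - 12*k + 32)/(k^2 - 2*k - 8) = (k - 8)/(k + 2)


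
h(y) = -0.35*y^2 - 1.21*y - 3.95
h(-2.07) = -2.95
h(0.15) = -4.14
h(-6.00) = -9.29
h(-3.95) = -4.63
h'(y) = -0.7*y - 1.21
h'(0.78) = -1.76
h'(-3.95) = 1.56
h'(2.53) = -2.98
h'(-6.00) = 2.99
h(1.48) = -6.51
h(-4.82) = -6.25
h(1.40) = -6.33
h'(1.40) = -2.19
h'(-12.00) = 7.19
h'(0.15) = -1.32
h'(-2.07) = 0.24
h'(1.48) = -2.25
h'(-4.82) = 2.16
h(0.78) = -5.11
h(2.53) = -9.25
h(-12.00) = -39.83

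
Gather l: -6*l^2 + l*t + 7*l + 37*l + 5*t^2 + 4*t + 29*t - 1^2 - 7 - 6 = -6*l^2 + l*(t + 44) + 5*t^2 + 33*t - 14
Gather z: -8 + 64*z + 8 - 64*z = 0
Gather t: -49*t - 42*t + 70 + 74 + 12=156 - 91*t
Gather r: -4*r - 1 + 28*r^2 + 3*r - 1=28*r^2 - r - 2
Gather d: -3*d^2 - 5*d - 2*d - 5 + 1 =-3*d^2 - 7*d - 4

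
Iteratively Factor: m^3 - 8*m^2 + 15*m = (m - 5)*(m^2 - 3*m) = m*(m - 5)*(m - 3)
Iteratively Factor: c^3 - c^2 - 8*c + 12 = (c + 3)*(c^2 - 4*c + 4) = (c - 2)*(c + 3)*(c - 2)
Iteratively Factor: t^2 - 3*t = (t)*(t - 3)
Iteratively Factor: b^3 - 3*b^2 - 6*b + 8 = (b + 2)*(b^2 - 5*b + 4) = (b - 4)*(b + 2)*(b - 1)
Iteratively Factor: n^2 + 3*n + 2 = (n + 1)*(n + 2)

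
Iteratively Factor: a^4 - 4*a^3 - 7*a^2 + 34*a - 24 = (a + 3)*(a^3 - 7*a^2 + 14*a - 8) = (a - 1)*(a + 3)*(a^2 - 6*a + 8) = (a - 2)*(a - 1)*(a + 3)*(a - 4)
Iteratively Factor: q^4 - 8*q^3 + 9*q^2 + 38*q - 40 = (q + 2)*(q^3 - 10*q^2 + 29*q - 20) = (q - 5)*(q + 2)*(q^2 - 5*q + 4) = (q - 5)*(q - 4)*(q + 2)*(q - 1)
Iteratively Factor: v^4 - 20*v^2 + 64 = (v + 2)*(v^3 - 2*v^2 - 16*v + 32) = (v + 2)*(v + 4)*(v^2 - 6*v + 8) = (v - 2)*(v + 2)*(v + 4)*(v - 4)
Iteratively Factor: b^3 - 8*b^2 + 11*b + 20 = (b - 4)*(b^2 - 4*b - 5) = (b - 4)*(b + 1)*(b - 5)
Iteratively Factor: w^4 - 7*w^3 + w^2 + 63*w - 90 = (w - 3)*(w^3 - 4*w^2 - 11*w + 30) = (w - 3)*(w + 3)*(w^2 - 7*w + 10) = (w - 5)*(w - 3)*(w + 3)*(w - 2)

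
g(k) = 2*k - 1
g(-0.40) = -1.80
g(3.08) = 5.16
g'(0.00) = 2.00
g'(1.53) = 2.00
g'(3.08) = 2.00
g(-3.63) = -8.26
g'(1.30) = 2.00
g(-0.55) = -2.10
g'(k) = 2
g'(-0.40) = 2.00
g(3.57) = 6.14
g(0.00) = -1.00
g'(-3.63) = 2.00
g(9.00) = 17.00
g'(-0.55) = 2.00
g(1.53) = 2.06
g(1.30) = 1.60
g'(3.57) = 2.00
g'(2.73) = 2.00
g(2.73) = 4.46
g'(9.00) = 2.00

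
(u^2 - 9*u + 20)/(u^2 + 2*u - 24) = (u - 5)/(u + 6)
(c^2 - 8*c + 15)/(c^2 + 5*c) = (c^2 - 8*c + 15)/(c*(c + 5))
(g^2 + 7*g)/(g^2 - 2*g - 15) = g*(g + 7)/(g^2 - 2*g - 15)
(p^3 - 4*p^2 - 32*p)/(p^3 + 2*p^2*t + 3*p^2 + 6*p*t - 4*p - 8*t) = p*(p - 8)/(p^2 + 2*p*t - p - 2*t)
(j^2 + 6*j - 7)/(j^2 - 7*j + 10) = (j^2 + 6*j - 7)/(j^2 - 7*j + 10)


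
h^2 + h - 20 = (h - 4)*(h + 5)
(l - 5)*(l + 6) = l^2 + l - 30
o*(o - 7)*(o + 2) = o^3 - 5*o^2 - 14*o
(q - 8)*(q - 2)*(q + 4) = q^3 - 6*q^2 - 24*q + 64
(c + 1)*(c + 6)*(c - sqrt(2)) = c^3 - sqrt(2)*c^2 + 7*c^2 - 7*sqrt(2)*c + 6*c - 6*sqrt(2)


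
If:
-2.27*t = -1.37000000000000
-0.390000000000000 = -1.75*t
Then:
No Solution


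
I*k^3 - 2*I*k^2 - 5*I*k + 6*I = (k - 3)*(k + 2)*(I*k - I)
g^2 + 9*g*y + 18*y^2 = (g + 3*y)*(g + 6*y)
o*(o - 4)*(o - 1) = o^3 - 5*o^2 + 4*o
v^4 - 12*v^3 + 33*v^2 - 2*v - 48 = (v - 8)*(v - 3)*(v - 2)*(v + 1)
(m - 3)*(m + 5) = m^2 + 2*m - 15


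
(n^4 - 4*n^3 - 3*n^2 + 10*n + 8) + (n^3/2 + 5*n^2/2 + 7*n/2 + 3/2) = n^4 - 7*n^3/2 - n^2/2 + 27*n/2 + 19/2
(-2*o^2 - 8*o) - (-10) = -2*o^2 - 8*o + 10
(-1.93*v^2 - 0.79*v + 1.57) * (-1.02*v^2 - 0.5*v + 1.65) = 1.9686*v^4 + 1.7708*v^3 - 4.3909*v^2 - 2.0885*v + 2.5905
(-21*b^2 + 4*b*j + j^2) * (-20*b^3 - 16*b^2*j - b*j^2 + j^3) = 420*b^5 + 256*b^4*j - 63*b^3*j^2 - 41*b^2*j^3 + 3*b*j^4 + j^5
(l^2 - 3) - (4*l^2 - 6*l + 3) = -3*l^2 + 6*l - 6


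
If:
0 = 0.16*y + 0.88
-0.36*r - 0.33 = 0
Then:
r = -0.92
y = -5.50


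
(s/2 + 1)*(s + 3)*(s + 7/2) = s^3/2 + 17*s^2/4 + 47*s/4 + 21/2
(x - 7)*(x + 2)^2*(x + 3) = x^4 - 33*x^2 - 100*x - 84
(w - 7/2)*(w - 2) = w^2 - 11*w/2 + 7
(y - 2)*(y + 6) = y^2 + 4*y - 12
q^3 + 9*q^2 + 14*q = q*(q + 2)*(q + 7)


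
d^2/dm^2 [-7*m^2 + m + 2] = -14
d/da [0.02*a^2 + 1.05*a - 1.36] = 0.04*a + 1.05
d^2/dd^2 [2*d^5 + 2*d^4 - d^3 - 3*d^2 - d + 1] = 40*d^3 + 24*d^2 - 6*d - 6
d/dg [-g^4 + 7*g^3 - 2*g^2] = g*(-4*g^2 + 21*g - 4)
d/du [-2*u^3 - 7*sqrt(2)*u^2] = 2*u*(-3*u - 7*sqrt(2))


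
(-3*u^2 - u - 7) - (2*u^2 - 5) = -5*u^2 - u - 2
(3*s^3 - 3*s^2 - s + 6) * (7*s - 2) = 21*s^4 - 27*s^3 - s^2 + 44*s - 12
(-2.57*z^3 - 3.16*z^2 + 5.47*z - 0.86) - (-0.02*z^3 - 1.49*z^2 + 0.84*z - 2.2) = -2.55*z^3 - 1.67*z^2 + 4.63*z + 1.34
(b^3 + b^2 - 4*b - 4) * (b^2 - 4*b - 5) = b^5 - 3*b^4 - 13*b^3 + 7*b^2 + 36*b + 20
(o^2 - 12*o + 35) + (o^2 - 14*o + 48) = 2*o^2 - 26*o + 83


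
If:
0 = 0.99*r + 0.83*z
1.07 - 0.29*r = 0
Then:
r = 3.69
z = -4.40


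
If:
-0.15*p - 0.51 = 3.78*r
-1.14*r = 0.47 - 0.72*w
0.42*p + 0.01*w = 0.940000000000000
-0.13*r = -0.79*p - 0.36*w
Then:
No Solution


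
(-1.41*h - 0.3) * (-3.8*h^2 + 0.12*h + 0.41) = 5.358*h^3 + 0.9708*h^2 - 0.6141*h - 0.123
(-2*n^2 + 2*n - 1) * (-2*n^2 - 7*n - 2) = 4*n^4 + 10*n^3 - 8*n^2 + 3*n + 2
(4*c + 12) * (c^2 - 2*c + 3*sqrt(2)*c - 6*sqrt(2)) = 4*c^3 + 4*c^2 + 12*sqrt(2)*c^2 - 24*c + 12*sqrt(2)*c - 72*sqrt(2)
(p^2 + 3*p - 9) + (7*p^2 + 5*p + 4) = 8*p^2 + 8*p - 5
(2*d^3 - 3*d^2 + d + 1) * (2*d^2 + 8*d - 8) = 4*d^5 + 10*d^4 - 38*d^3 + 34*d^2 - 8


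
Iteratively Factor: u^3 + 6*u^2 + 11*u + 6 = (u + 1)*(u^2 + 5*u + 6) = (u + 1)*(u + 2)*(u + 3)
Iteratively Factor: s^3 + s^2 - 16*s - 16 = (s + 1)*(s^2 - 16) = (s + 1)*(s + 4)*(s - 4)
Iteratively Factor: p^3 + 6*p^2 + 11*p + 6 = (p + 3)*(p^2 + 3*p + 2) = (p + 2)*(p + 3)*(p + 1)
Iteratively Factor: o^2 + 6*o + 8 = (o + 2)*(o + 4)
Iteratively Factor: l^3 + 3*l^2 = (l + 3)*(l^2) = l*(l + 3)*(l)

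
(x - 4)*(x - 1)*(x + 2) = x^3 - 3*x^2 - 6*x + 8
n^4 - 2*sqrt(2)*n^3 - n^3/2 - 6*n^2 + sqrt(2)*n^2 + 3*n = n*(n - 1/2)*(n - 3*sqrt(2))*(n + sqrt(2))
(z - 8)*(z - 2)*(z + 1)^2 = z^4 - 8*z^3 - 3*z^2 + 22*z + 16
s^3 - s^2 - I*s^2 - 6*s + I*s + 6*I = (s - 3)*(s + 2)*(s - I)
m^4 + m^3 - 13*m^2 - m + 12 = (m - 3)*(m - 1)*(m + 1)*(m + 4)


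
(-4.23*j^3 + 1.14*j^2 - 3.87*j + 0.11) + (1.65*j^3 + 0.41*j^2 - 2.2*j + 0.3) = -2.58*j^3 + 1.55*j^2 - 6.07*j + 0.41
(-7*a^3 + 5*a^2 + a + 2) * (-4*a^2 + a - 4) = 28*a^5 - 27*a^4 + 29*a^3 - 27*a^2 - 2*a - 8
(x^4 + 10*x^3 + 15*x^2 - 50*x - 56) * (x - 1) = x^5 + 9*x^4 + 5*x^3 - 65*x^2 - 6*x + 56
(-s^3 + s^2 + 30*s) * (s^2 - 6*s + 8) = -s^5 + 7*s^4 + 16*s^3 - 172*s^2 + 240*s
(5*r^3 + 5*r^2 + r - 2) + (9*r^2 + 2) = 5*r^3 + 14*r^2 + r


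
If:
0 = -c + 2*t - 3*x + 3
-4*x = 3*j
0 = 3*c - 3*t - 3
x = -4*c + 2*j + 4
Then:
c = 25/47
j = -32/47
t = -22/47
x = 24/47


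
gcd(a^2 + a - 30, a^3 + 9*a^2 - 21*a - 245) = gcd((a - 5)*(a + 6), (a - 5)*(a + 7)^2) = a - 5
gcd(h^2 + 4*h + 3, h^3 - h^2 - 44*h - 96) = h + 3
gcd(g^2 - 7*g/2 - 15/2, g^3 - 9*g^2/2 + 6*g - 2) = 1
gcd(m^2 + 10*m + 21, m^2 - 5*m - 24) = m + 3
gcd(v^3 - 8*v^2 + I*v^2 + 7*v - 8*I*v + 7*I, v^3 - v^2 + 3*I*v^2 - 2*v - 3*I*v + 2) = v^2 + v*(-1 + I) - I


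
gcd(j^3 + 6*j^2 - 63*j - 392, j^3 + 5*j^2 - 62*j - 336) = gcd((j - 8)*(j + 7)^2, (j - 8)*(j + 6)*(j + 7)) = j^2 - j - 56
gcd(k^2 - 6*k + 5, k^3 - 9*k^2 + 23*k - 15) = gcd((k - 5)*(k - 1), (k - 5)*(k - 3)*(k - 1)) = k^2 - 6*k + 5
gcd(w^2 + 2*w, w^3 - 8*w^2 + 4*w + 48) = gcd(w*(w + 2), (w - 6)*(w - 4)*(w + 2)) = w + 2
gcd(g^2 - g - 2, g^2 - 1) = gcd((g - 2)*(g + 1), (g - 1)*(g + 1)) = g + 1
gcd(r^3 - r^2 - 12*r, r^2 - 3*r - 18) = r + 3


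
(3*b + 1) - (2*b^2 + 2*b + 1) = -2*b^2 + b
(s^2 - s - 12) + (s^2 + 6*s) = 2*s^2 + 5*s - 12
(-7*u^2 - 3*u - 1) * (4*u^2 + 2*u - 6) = -28*u^4 - 26*u^3 + 32*u^2 + 16*u + 6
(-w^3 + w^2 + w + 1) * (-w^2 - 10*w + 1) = w^5 + 9*w^4 - 12*w^3 - 10*w^2 - 9*w + 1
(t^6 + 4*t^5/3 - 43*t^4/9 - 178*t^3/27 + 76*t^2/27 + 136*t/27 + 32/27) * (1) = t^6 + 4*t^5/3 - 43*t^4/9 - 178*t^3/27 + 76*t^2/27 + 136*t/27 + 32/27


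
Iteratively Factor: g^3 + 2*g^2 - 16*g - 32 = (g + 4)*(g^2 - 2*g - 8) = (g - 4)*(g + 4)*(g + 2)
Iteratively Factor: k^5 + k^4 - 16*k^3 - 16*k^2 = (k)*(k^4 + k^3 - 16*k^2 - 16*k) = k*(k - 4)*(k^3 + 5*k^2 + 4*k) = k^2*(k - 4)*(k^2 + 5*k + 4) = k^2*(k - 4)*(k + 1)*(k + 4)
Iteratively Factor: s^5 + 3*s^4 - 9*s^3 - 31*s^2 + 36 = (s - 1)*(s^4 + 4*s^3 - 5*s^2 - 36*s - 36) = (s - 1)*(s + 3)*(s^3 + s^2 - 8*s - 12) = (s - 1)*(s + 2)*(s + 3)*(s^2 - s - 6) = (s - 3)*(s - 1)*(s + 2)*(s + 3)*(s + 2)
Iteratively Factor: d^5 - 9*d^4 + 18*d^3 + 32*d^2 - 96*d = (d - 4)*(d^4 - 5*d^3 - 2*d^2 + 24*d) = (d - 4)*(d + 2)*(d^3 - 7*d^2 + 12*d) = (d - 4)^2*(d + 2)*(d^2 - 3*d) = d*(d - 4)^2*(d + 2)*(d - 3)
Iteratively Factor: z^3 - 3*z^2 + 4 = (z + 1)*(z^2 - 4*z + 4) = (z - 2)*(z + 1)*(z - 2)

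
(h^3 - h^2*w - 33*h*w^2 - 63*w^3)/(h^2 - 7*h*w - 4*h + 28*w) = (h^2 + 6*h*w + 9*w^2)/(h - 4)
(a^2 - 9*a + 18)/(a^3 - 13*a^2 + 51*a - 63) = (a - 6)/(a^2 - 10*a + 21)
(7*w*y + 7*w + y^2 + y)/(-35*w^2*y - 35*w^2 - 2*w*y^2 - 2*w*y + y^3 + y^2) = (7*w + y)/(-35*w^2 - 2*w*y + y^2)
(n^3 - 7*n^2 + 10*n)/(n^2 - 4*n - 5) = n*(n - 2)/(n + 1)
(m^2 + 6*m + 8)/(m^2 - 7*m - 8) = (m^2 + 6*m + 8)/(m^2 - 7*m - 8)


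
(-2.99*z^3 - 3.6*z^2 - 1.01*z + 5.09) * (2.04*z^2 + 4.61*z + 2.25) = -6.0996*z^5 - 21.1279*z^4 - 25.3839*z^3 - 2.3725*z^2 + 21.1924*z + 11.4525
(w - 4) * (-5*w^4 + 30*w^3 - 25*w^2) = -5*w^5 + 50*w^4 - 145*w^3 + 100*w^2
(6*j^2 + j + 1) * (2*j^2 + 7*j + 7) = 12*j^4 + 44*j^3 + 51*j^2 + 14*j + 7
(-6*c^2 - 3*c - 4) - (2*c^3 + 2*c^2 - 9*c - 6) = -2*c^3 - 8*c^2 + 6*c + 2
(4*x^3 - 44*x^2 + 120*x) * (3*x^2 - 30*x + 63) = 12*x^5 - 252*x^4 + 1932*x^3 - 6372*x^2 + 7560*x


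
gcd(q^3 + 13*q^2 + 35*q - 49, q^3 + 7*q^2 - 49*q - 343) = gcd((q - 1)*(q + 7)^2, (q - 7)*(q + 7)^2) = q^2 + 14*q + 49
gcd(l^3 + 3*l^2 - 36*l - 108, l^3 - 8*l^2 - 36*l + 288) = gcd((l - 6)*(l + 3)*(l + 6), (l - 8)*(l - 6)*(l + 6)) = l^2 - 36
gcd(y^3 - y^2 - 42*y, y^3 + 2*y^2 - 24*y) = y^2 + 6*y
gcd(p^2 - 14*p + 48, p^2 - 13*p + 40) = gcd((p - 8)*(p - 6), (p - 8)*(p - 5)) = p - 8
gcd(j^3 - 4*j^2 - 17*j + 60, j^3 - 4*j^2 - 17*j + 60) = j^3 - 4*j^2 - 17*j + 60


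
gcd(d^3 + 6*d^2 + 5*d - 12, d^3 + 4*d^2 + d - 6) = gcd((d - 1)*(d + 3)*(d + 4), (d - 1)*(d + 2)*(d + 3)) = d^2 + 2*d - 3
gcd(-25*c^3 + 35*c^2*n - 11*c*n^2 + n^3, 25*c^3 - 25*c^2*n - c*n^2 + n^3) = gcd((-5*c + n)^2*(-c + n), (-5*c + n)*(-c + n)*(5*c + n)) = 5*c^2 - 6*c*n + n^2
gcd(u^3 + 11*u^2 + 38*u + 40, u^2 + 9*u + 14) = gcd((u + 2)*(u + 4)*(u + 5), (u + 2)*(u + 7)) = u + 2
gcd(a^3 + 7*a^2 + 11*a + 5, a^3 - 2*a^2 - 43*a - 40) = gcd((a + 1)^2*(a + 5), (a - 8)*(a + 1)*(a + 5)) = a^2 + 6*a + 5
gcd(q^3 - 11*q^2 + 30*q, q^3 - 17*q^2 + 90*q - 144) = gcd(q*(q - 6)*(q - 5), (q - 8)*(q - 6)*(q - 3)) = q - 6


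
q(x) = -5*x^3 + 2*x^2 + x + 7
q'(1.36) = -21.30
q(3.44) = -169.43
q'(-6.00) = -563.00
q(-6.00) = 1153.00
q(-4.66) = 551.74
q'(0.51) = -0.86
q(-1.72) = 36.64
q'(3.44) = -162.74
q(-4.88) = 630.82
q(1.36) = -0.52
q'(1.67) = -34.15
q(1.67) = -9.04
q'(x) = -15*x^2 + 4*x + 1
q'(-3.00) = -146.00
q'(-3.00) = -146.00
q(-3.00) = 157.00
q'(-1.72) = -50.26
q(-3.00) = 157.00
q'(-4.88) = -375.74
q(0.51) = 7.37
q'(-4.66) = -343.37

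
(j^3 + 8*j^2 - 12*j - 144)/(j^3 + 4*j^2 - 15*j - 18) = (j^2 + 2*j - 24)/(j^2 - 2*j - 3)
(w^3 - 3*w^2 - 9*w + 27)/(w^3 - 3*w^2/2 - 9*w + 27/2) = 2*(w - 3)/(2*w - 3)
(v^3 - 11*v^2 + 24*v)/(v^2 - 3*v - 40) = v*(v - 3)/(v + 5)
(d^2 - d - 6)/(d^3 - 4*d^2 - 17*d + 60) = (d + 2)/(d^2 - d - 20)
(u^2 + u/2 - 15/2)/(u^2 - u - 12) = (u - 5/2)/(u - 4)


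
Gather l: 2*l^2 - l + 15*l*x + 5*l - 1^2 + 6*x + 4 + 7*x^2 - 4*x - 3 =2*l^2 + l*(15*x + 4) + 7*x^2 + 2*x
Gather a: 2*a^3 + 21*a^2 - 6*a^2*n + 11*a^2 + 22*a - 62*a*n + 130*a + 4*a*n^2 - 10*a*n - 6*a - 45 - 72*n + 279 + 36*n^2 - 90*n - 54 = 2*a^3 + a^2*(32 - 6*n) + a*(4*n^2 - 72*n + 146) + 36*n^2 - 162*n + 180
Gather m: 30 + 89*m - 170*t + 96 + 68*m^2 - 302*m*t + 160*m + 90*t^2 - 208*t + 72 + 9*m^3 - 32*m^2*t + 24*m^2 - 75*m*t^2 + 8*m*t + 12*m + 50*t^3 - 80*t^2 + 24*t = 9*m^3 + m^2*(92 - 32*t) + m*(-75*t^2 - 294*t + 261) + 50*t^3 + 10*t^2 - 354*t + 198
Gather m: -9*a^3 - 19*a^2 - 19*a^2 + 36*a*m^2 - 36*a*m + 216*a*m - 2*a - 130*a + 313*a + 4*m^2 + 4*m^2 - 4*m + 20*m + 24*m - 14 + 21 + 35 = -9*a^3 - 38*a^2 + 181*a + m^2*(36*a + 8) + m*(180*a + 40) + 42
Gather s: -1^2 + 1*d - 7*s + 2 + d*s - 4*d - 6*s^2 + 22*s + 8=-3*d - 6*s^2 + s*(d + 15) + 9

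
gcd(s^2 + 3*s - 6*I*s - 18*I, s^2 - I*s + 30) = s - 6*I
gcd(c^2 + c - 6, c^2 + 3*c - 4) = 1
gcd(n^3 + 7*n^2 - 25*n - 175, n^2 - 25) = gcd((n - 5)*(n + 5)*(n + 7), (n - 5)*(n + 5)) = n^2 - 25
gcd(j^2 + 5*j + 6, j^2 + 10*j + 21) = j + 3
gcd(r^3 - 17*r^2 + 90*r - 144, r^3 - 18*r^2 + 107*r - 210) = r - 6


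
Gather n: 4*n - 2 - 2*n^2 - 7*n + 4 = -2*n^2 - 3*n + 2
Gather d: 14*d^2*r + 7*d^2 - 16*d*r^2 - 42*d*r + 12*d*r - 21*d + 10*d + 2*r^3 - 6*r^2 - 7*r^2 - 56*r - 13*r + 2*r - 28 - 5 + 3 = d^2*(14*r + 7) + d*(-16*r^2 - 30*r - 11) + 2*r^3 - 13*r^2 - 67*r - 30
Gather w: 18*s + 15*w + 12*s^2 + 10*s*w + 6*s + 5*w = 12*s^2 + 24*s + w*(10*s + 20)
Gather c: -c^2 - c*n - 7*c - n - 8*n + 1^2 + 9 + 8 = -c^2 + c*(-n - 7) - 9*n + 18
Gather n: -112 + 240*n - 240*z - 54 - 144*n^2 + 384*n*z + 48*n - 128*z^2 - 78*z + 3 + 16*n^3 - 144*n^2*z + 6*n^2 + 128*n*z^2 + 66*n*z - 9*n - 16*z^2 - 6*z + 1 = 16*n^3 + n^2*(-144*z - 138) + n*(128*z^2 + 450*z + 279) - 144*z^2 - 324*z - 162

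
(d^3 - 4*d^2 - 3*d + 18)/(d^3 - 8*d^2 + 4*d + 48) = (d^2 - 6*d + 9)/(d^2 - 10*d + 24)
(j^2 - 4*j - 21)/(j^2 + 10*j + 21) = (j - 7)/(j + 7)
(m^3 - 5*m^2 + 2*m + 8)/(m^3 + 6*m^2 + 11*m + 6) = (m^2 - 6*m + 8)/(m^2 + 5*m + 6)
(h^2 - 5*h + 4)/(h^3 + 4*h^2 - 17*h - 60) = (h - 1)/(h^2 + 8*h + 15)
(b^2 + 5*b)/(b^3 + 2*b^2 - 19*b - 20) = b/(b^2 - 3*b - 4)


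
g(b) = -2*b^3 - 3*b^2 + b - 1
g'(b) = -6*b^2 - 6*b + 1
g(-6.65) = 447.84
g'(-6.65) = -224.44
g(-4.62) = 127.57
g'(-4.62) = -99.35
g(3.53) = -122.83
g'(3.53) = -94.95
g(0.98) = -4.78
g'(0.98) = -10.64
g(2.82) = -66.89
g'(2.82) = -63.63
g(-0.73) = -2.55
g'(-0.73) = 2.18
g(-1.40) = -2.79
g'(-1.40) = -2.36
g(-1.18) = -3.07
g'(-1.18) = -0.27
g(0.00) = -1.00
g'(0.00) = 1.00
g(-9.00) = 1205.00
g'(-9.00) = -431.00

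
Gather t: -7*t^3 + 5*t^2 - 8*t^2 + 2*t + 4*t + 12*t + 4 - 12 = -7*t^3 - 3*t^2 + 18*t - 8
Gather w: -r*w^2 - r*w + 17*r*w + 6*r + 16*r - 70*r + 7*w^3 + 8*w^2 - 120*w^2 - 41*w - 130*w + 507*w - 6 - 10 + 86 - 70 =-48*r + 7*w^3 + w^2*(-r - 112) + w*(16*r + 336)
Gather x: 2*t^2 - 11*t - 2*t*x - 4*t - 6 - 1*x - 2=2*t^2 - 15*t + x*(-2*t - 1) - 8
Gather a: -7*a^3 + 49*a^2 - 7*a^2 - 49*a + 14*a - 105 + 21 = -7*a^3 + 42*a^2 - 35*a - 84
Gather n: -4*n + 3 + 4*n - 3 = 0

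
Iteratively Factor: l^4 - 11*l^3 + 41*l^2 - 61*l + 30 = (l - 2)*(l^3 - 9*l^2 + 23*l - 15) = (l - 2)*(l - 1)*(l^2 - 8*l + 15) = (l - 5)*(l - 2)*(l - 1)*(l - 3)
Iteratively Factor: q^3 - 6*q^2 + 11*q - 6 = (q - 1)*(q^2 - 5*q + 6) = (q - 3)*(q - 1)*(q - 2)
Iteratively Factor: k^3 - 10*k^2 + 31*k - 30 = (k - 2)*(k^2 - 8*k + 15) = (k - 5)*(k - 2)*(k - 3)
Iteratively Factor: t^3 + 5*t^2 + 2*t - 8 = (t + 4)*(t^2 + t - 2) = (t - 1)*(t + 4)*(t + 2)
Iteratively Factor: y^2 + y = (y)*(y + 1)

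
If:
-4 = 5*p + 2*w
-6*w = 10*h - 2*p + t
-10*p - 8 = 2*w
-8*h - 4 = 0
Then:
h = -1/2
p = -4/5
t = 17/5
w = 0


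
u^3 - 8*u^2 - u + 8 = (u - 8)*(u - 1)*(u + 1)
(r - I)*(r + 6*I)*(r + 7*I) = r^3 + 12*I*r^2 - 29*r + 42*I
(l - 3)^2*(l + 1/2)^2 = l^4 - 5*l^3 + 13*l^2/4 + 15*l/2 + 9/4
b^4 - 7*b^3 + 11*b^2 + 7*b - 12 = (b - 4)*(b - 3)*(b - 1)*(b + 1)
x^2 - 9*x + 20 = (x - 5)*(x - 4)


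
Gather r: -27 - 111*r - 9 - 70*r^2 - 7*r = -70*r^2 - 118*r - 36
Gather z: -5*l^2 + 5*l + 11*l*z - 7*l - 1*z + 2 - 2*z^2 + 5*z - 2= -5*l^2 - 2*l - 2*z^2 + z*(11*l + 4)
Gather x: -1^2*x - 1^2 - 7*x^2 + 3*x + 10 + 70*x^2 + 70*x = 63*x^2 + 72*x + 9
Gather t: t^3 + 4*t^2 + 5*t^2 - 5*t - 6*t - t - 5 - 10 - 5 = t^3 + 9*t^2 - 12*t - 20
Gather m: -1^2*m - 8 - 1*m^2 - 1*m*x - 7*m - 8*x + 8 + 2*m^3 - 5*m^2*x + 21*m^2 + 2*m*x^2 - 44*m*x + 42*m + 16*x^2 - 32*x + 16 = 2*m^3 + m^2*(20 - 5*x) + m*(2*x^2 - 45*x + 34) + 16*x^2 - 40*x + 16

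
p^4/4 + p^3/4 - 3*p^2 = p^2*(p/4 + 1)*(p - 3)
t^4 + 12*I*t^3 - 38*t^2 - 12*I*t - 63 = (t - I)*(t + 3*I)^2*(t + 7*I)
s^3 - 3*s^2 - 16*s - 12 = (s - 6)*(s + 1)*(s + 2)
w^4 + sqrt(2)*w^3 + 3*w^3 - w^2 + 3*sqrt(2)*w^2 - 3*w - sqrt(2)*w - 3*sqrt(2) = (w - 1)*(w + 1)*(w + 3)*(w + sqrt(2))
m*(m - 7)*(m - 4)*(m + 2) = m^4 - 9*m^3 + 6*m^2 + 56*m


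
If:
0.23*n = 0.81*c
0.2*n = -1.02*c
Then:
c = 0.00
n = 0.00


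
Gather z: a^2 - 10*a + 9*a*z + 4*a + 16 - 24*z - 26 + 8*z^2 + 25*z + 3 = a^2 - 6*a + 8*z^2 + z*(9*a + 1) - 7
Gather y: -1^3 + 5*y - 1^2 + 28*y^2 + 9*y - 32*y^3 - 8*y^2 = -32*y^3 + 20*y^2 + 14*y - 2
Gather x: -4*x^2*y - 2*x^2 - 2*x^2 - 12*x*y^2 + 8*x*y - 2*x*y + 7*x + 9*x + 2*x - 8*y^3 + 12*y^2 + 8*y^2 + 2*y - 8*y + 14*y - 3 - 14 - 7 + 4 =x^2*(-4*y - 4) + x*(-12*y^2 + 6*y + 18) - 8*y^3 + 20*y^2 + 8*y - 20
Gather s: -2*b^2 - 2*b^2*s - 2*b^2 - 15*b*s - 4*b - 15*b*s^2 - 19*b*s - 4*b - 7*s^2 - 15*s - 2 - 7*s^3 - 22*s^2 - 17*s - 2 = -4*b^2 - 8*b - 7*s^3 + s^2*(-15*b - 29) + s*(-2*b^2 - 34*b - 32) - 4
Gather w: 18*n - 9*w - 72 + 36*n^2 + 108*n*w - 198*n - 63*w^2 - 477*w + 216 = 36*n^2 - 180*n - 63*w^2 + w*(108*n - 486) + 144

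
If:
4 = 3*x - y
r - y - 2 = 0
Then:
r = y + 2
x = y/3 + 4/3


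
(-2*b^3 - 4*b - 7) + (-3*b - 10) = -2*b^3 - 7*b - 17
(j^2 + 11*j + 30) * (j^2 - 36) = j^4 + 11*j^3 - 6*j^2 - 396*j - 1080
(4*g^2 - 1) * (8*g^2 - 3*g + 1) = 32*g^4 - 12*g^3 - 4*g^2 + 3*g - 1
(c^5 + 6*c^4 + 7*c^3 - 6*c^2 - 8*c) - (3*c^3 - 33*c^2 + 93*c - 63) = c^5 + 6*c^4 + 4*c^3 + 27*c^2 - 101*c + 63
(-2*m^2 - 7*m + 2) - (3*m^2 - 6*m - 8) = -5*m^2 - m + 10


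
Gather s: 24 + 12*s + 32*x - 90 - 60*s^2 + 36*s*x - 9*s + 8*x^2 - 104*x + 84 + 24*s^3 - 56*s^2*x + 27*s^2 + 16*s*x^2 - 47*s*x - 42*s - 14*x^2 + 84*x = 24*s^3 + s^2*(-56*x - 33) + s*(16*x^2 - 11*x - 39) - 6*x^2 + 12*x + 18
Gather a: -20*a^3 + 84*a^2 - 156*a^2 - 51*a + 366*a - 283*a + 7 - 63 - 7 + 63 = -20*a^3 - 72*a^2 + 32*a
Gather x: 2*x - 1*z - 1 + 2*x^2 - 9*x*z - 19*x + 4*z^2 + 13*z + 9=2*x^2 + x*(-9*z - 17) + 4*z^2 + 12*z + 8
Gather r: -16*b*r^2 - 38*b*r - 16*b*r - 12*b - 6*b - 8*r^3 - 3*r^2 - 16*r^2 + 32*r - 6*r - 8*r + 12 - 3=-18*b - 8*r^3 + r^2*(-16*b - 19) + r*(18 - 54*b) + 9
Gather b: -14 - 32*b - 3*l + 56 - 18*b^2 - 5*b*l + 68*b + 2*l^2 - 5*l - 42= -18*b^2 + b*(36 - 5*l) + 2*l^2 - 8*l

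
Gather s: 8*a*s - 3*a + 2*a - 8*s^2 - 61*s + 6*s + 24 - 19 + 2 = -a - 8*s^2 + s*(8*a - 55) + 7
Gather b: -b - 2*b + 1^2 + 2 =3 - 3*b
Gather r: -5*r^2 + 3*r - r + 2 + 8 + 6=-5*r^2 + 2*r + 16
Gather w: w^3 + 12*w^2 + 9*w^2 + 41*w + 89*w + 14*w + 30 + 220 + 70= w^3 + 21*w^2 + 144*w + 320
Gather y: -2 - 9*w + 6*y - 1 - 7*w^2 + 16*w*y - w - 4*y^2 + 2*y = -7*w^2 - 10*w - 4*y^2 + y*(16*w + 8) - 3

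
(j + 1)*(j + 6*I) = j^2 + j + 6*I*j + 6*I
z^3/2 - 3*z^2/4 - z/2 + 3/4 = (z/2 + 1/2)*(z - 3/2)*(z - 1)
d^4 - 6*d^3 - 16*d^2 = d^2*(d - 8)*(d + 2)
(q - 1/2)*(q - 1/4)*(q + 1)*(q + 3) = q^4 + 13*q^3/4 + q^2/8 - 7*q/4 + 3/8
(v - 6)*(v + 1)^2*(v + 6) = v^4 + 2*v^3 - 35*v^2 - 72*v - 36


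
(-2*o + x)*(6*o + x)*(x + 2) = -12*o^2*x - 24*o^2 + 4*o*x^2 + 8*o*x + x^3 + 2*x^2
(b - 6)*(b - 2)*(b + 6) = b^3 - 2*b^2 - 36*b + 72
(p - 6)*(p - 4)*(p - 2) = p^3 - 12*p^2 + 44*p - 48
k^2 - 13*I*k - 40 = (k - 8*I)*(k - 5*I)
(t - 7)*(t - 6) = t^2 - 13*t + 42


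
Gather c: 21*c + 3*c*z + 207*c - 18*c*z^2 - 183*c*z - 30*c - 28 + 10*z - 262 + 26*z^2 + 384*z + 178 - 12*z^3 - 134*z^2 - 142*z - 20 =c*(-18*z^2 - 180*z + 198) - 12*z^3 - 108*z^2 + 252*z - 132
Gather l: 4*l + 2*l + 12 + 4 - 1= 6*l + 15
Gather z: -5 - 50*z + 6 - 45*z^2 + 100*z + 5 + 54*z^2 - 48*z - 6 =9*z^2 + 2*z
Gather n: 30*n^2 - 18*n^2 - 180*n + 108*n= 12*n^2 - 72*n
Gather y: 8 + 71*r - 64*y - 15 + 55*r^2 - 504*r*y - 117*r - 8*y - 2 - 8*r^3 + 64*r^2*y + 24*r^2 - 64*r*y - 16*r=-8*r^3 + 79*r^2 - 62*r + y*(64*r^2 - 568*r - 72) - 9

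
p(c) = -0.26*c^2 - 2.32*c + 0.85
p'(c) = -0.52*c - 2.32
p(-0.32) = 1.57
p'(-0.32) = -2.15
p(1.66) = -3.72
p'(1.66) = -3.18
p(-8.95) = 0.79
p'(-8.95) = 2.33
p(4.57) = -15.18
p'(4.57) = -4.70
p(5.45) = -19.52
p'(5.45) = -5.15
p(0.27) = 0.20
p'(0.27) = -2.46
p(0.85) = -1.31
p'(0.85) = -2.76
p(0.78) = -1.12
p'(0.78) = -2.73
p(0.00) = 0.85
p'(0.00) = -2.32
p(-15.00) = -22.85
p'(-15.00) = 5.48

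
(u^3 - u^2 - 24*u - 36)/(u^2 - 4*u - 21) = (u^2 - 4*u - 12)/(u - 7)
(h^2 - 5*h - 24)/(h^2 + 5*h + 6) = (h - 8)/(h + 2)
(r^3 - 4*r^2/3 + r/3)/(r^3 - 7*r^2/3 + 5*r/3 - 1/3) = r/(r - 1)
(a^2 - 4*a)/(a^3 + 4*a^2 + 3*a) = (a - 4)/(a^2 + 4*a + 3)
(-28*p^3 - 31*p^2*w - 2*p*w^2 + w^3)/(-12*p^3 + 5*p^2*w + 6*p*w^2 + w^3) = (7*p^2 + 6*p*w - w^2)/(3*p^2 - 2*p*w - w^2)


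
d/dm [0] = 0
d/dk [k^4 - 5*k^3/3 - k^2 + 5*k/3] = 4*k^3 - 5*k^2 - 2*k + 5/3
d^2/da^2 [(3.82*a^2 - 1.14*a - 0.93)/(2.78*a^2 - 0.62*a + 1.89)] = (-4.45244800000002*a^3 - 163.550736*a^2 + 45.556416*a + 33.676968)/(21.484952*a^6 - 14.374824*a^5 + 47.025924*a^4 - 19.783952*a^3 + 31.970862*a^2 - 6.644106*a + 6.751269)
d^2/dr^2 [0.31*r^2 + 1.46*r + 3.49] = 0.620000000000000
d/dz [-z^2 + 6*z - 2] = 6 - 2*z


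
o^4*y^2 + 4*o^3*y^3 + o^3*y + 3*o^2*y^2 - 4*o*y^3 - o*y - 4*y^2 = (o - 1)*(o + 4*y)*(o*y + 1)*(o*y + y)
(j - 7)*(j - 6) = j^2 - 13*j + 42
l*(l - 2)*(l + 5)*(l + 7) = l^4 + 10*l^3 + 11*l^2 - 70*l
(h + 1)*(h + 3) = h^2 + 4*h + 3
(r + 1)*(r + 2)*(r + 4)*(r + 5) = r^4 + 12*r^3 + 49*r^2 + 78*r + 40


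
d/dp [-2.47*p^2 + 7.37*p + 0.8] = 7.37 - 4.94*p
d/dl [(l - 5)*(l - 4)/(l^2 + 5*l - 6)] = 2*(7*l^2 - 26*l - 23)/(l^4 + 10*l^3 + 13*l^2 - 60*l + 36)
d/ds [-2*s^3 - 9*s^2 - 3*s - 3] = -6*s^2 - 18*s - 3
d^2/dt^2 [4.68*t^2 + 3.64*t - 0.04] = 9.36000000000000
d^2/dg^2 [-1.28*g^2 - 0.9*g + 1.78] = -2.56000000000000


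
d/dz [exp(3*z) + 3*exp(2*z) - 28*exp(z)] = (3*exp(2*z) + 6*exp(z) - 28)*exp(z)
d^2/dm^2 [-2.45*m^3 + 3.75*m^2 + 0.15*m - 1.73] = 7.5 - 14.7*m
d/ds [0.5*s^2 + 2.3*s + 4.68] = 1.0*s + 2.3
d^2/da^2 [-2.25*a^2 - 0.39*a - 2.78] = -4.50000000000000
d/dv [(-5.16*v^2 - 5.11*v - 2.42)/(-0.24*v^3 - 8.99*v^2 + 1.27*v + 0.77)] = (-1.2384*v^4 - 2.4528*v^3 - 54.2345*v^2 - 51.458*v - 0.8613)/(0.0576*v^6 + 4.3152*v^5 + 80.2105*v^4 - 23.2042*v^3 - 12.2317*v^2 + 1.9558*v + 0.5929)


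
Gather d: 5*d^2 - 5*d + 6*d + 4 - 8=5*d^2 + d - 4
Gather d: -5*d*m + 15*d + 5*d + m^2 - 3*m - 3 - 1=d*(20 - 5*m) + m^2 - 3*m - 4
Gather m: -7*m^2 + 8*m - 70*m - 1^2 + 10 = -7*m^2 - 62*m + 9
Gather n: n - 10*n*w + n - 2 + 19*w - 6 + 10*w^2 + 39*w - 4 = n*(2 - 10*w) + 10*w^2 + 58*w - 12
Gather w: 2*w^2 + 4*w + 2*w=2*w^2 + 6*w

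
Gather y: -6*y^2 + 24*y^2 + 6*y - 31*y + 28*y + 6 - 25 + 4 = 18*y^2 + 3*y - 15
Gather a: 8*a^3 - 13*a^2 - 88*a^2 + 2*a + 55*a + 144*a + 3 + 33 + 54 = 8*a^3 - 101*a^2 + 201*a + 90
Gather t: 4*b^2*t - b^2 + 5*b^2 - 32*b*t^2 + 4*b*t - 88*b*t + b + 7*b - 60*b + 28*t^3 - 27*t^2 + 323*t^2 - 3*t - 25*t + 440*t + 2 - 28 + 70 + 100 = 4*b^2 - 52*b + 28*t^3 + t^2*(296 - 32*b) + t*(4*b^2 - 84*b + 412) + 144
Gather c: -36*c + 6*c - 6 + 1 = -30*c - 5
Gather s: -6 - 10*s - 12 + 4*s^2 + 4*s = 4*s^2 - 6*s - 18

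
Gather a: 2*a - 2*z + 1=2*a - 2*z + 1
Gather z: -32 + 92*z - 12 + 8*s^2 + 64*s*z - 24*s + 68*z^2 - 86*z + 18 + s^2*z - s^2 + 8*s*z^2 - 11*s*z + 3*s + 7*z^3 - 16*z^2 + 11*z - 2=7*s^2 - 21*s + 7*z^3 + z^2*(8*s + 52) + z*(s^2 + 53*s + 17) - 28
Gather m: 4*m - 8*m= -4*m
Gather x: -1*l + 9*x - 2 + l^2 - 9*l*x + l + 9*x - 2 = l^2 + x*(18 - 9*l) - 4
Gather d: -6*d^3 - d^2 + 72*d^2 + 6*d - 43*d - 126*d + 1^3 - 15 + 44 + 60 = -6*d^3 + 71*d^2 - 163*d + 90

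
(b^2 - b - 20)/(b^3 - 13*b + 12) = (b - 5)/(b^2 - 4*b + 3)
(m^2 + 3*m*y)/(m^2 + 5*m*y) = (m + 3*y)/(m + 5*y)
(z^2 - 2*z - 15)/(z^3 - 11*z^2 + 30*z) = (z + 3)/(z*(z - 6))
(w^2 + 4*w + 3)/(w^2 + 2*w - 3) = (w + 1)/(w - 1)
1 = 1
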